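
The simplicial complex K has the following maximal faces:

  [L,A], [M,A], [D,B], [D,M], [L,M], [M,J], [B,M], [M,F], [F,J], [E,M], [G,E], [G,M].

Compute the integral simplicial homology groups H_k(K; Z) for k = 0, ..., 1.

H_0 ≅ Z,  H_1 ≅ Z^4.

Order the vertices as A < B < D < E < F < G < J < L < M. Listing each simplex with vertices in this order, K has dimension 1 with simplices:

  0-simplices (9): A, B, D, E, F, G, J, L, M
  1-simplices (12): AL, AM, BD, BM, DM, EG, EM, FJ, FM, GM, JM, LM

so the chain groups are C_0 ≅ Z^9, C_1 ≅ Z^12.

Boundary ∂_1: C_1 → C_0 is given by ∂[p,q] = [q] − [p].
The resulting 9×12 matrix has rank 8, and its Smith normal form has invariant factors (1,1,1,1,1,1,1,1).

Now H_k = ker ∂_k / im ∂_{k+1}, so:

  H_0: rank C_0 − rank ∂_1 = 9 − 8 = 1, and the invariant factors of ∂_1 are all 1, so H_0 = Z.
  H_1: rank ker ∂_1 − rank ∂_2 = (12 − 8) − 0 = 4, and there is no ∂_2, so H_1 = Z^4.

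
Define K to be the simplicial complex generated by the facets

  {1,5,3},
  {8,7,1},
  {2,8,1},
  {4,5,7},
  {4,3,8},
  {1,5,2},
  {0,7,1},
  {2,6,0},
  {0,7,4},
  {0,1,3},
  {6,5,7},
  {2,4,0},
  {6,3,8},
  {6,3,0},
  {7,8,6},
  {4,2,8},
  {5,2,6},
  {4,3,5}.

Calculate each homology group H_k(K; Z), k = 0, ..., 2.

We work with the vertex ordering 0 < 1 < 2 < 3 < 4 < 5 < 6 < 7 < 8. The simplices of K, each written with vertices in increasing order, are:

  0-simplices (9): [0], [1], [2], [3], [4], [5], [6], [7], [8]
  1-simplices (27): (27 of them)
  2-simplices (18): [0,1,3], [0,1,7], [0,2,4], [0,2,6], [0,3,6], [0,4,7], [1,2,5], [1,2,8], [1,3,5], [1,7,8], [2,4,8], [2,5,6], [3,4,5], [3,4,8], [3,6,8], [4,5,7], [5,6,7], [6,7,8]

Hence C_0 ≅ Z^9, C_1 ≅ Z^27, C_2 ≅ Z^18.

The boundary map ∂_1: C_1 → C_0 maps an edge to its endpoints' difference, ∂[p,q] = q − p.
As a 9×27 matrix over Z this has rank 8, with invariant factors (1,1,1,1,1,1,1,1).

Boundary ∂_2: C_2 → C_1 acts by ∂[p,q,r] = [q,r] − [p,r] + [p,q]. For instance
  ∂[0,3,6] = [3,6] − [0,6] + [0,3],
  ∂[3,4,8] = [4,8] − [3,8] + [3,4].
This gives a 27×18 integer matrix of rank 17; reducing to Smith normal form yields diagonal entries (1,1,1,1,1,1,1,1,1,1,1,1,1,1,1,1,1).

Now H_k = ker ∂_k / im ∂_{k+1}, so:

  H_0: rank C_0 − rank ∂_1 = 9 − 8 = 1, and the invariant factors of ∂_1 are all 1, so H_0 = Z.
  H_1: rank ker ∂_1 − rank ∂_2 = (27 − 8) − 17 = 2, and the invariant factors of ∂_2 are all 1, so H_1 = Z^2.
  H_2: rank ker ∂_2 − rank ∂_3 = (18 − 17) − 0 = 1, and there is no ∂_3, so H_2 = Z.

H_0 ≅ Z,  H_1 ≅ Z^2,  H_2 ≅ Z.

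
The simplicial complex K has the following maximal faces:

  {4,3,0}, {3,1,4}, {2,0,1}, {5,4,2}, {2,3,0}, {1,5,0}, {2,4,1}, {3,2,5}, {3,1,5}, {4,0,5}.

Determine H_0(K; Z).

K has 6 vertices, 15 edges, 10 triangles.
rank ∂_0 = 0, rank ∂_1 = 5 ⇒ b_0 = 6 − 0 − 5 = 1; all invariant factors of ∂_1 are 1 so no torsion. So H_0 ≅ Z.

H_0 ≅ Z.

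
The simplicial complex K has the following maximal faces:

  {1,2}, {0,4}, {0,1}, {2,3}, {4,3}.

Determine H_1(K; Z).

H_1 ≅ Z.

K has 5 vertices, 5 edges.
rank ∂_1 = 4, rank ∂_2 = 0 ⇒ b_1 = 5 − 4 − 0 = 1. So H_1 ≅ Z.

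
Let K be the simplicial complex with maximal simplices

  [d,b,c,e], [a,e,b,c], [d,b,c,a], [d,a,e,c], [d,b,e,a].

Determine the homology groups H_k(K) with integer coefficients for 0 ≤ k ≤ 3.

H_0 ≅ Z,  H_1 = 0,  H_2 = 0,  H_3 ≅ Z.

We work with the vertex ordering a < b < c < d < e. The simplices of K, each written with vertices in increasing order, are:

  0-simplices (5): a, b, c, d, e
  1-simplices (10): ab, ac, ad, ae, bc, bd, be, cd, ce, de
  2-simplices (10): abc, abd, abe, acd, ace, ade, bcd, bce, bde, cde
  3-simplices (5): abcd, abce, abde, acde, bcde

Hence C_0 ≅ Z^5, C_1 ≅ Z^10, C_2 ≅ Z^10, C_3 ≅ Z^5.

∂_1: C_1 → C_0 is given by ∂[p,q] = [q] − [p]. For instance
  ∂bd = d − b.
The 5×10 boundary matrix has rank 4 and Smith normal form diag(1,1,1,1).

∂_2: C_2 → C_1 sends each 2-simplex [p,q,r] to [q,r] − [p,r] + [p,q]. For instance
  ∂ace = ce − ae + ac,
  ∂bce = ce − be + bc.
This gives a 10×10 integer matrix of rank 6; reducing to Smith normal form yields diagonal entries (1,1,1,1,1,1).

The boundary map ∂_3: C_3 → C_2 sends each 3-simplex σ to the alternating sum Σ_i (−1)^i (σ with its i-th vertex removed). For instance
  ∂abce = bce − ace + abe − abc,
  ∂bcde = cde − bde + bce − bcd.
The 10×5 boundary matrix has rank 4 and Smith normal form diag(1,1,1,1).

Reading off H_k = ker ∂_k / im ∂_{k+1}:

  H_0: rank C_0 − rank ∂_1 = 5 − 4 = 1, and the invariant factors of ∂_1 are all 1, so H_0 = Z.
  H_1: rank ker ∂_1 − rank ∂_2 = (10 − 4) − 6 = 0, and the invariant factors of ∂_2 are all 1, so H_1 = 0.
  H_2: rank ker ∂_2 − rank ∂_3 = (10 − 6) − 4 = 0, and the invariant factors of ∂_3 are all 1, so H_2 = 0.
  H_3: rank ker ∂_3 − rank ∂_4 = (5 − 4) − 0 = 1, and there is no ∂_4, so H_3 = Z.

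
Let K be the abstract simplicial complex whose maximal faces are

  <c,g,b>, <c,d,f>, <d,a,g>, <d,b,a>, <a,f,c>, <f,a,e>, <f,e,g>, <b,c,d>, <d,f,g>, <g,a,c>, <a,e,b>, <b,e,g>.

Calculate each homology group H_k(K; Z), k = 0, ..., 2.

H_0 ≅ Z,  H_1 ≅ Z/2,  H_2 = 0.

Fix the vertex order a < b < c < d < e < f < g and write every simplex with vertices in increasing order. Then dim K = 2 and the simplices of K are:

  0-simplices (7): a, b, c, d, e, f, g
  1-simplices (18): ab, ac, ad, ae, af, ag, bc, bd, be, bg, cd, cf, cg, df, dg, ef, eg, fg
  2-simplices (12): abd, abe, acf, acg, adg, aef, bcd, bcg, beg, cdf, dfg, efg

Hence C_0 ≅ Z^7, C_1 ≅ Z^18, C_2 ≅ Z^12.

∂_1: C_1 → C_0 is given by ∂[p,q] = [q] − [p].
As a 7×18 matrix over Z this has rank 6, with invariant factors (1,1,1,1,1,1).

∂_2: C_2 → C_1 acts by ∂[p,q,r] = [q,r] − [p,r] + [p,q]. For instance
  ∂bcd = cd − bd + bc,
  ∂cdf = df − cf + cd.
The 18×12 boundary matrix has rank 12 and Smith normal form diag(1,1,1,1,1,1,1,1,1,1,1,2).

Now H_k = ker ∂_k / im ∂_{k+1}, so:

  H_0: rank C_0 − rank ∂_1 = 7 − 6 = 1, and the invariant factors of ∂_1 are all 1, so H_0 ≅ Z.
  H_1: rank ker ∂_1 − rank ∂_2 = (18 − 6) − 12 = 0, and ∂_2 has invariant factor 2 > 1, so H_1 ≅ Z/2.
  H_2: rank ker ∂_2 − rank ∂_3 = (12 − 12) − 0 = 0, and there is no ∂_3, so H_2 ≅ 0.

As a check, the Euler characteristic is 7 − 18 + 12 = 1, which agrees with 1 − 0 + 0 = 1.
(K is a triangulation of the real projective plane RP^2.)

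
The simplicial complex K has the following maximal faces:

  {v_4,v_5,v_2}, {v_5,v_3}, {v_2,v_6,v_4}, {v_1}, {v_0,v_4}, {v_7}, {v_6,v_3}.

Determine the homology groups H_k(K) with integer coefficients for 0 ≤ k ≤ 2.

K has 8 vertices, 8 edges, 2 triangles.
rank ∂_0 = 0, rank ∂_1 = 5 ⇒ b_0 = 8 − 0 − 5 = 3; all invariant factors of ∂_1 are 1 so no torsion. So H_0 = Z^3.
rank ∂_1 = 5, rank ∂_2 = 2 ⇒ b_1 = 8 − 5 − 2 = 1; all invariant factors of ∂_2 are 1 so no torsion. So H_1 = Z.
rank ∂_2 = 2, rank ∂_3 = 0 ⇒ b_2 = 2 − 2 − 0 = 0. So H_2 = 0.

H_0 = Z^3,  H_1 = Z,  H_2 = 0.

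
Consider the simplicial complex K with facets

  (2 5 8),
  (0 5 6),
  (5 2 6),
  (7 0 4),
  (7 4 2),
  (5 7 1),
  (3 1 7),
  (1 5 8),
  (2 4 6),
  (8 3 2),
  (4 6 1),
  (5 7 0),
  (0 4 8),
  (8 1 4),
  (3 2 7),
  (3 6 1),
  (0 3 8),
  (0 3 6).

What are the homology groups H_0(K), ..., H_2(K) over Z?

Order the vertices as 0 < 1 < 2 < 3 < 4 < 5 < 6 < 7 < 8. Listing each simplex with vertices in this order, K has dimension 2 with simplices:

  0-simplices (9): [0], [1], [2], [3], [4], [5], [6], [7], [8]
  1-simplices (27): (27 of them)
  2-simplices (18): [0,3,6], [0,3,8], [0,4,7], [0,4,8], [0,5,6], [0,5,7], [1,3,6], [1,3,7], [1,4,6], [1,4,8], [1,5,7], [1,5,8], [2,3,7], [2,3,8], [2,4,6], [2,4,7], [2,5,6], [2,5,8]

Hence C_0 ≅ Z^9, C_1 ≅ Z^27, C_2 ≅ Z^18.

The boundary map ∂_1: C_1 → C_0 is given by ∂[p,q] = [q] − [p].
As a 9×27 matrix over Z this has rank 8, with invariant factors (1,1,1,1,1,1,1,1).

Boundary ∂_2: C_2 → C_1 acts by ∂[p,q,r] = [q,r] − [p,r] + [p,q]. For instance
  ∂[1,3,6] = [3,6] − [1,6] + [1,3],
  ∂[2,5,8] = [5,8] − [2,8] + [2,5].
The 27×18 boundary matrix has rank 17 and Smith normal form diag(1,1,1,1,1,1,1,1,1,1,1,1,1,1,1,1,1).

From H_k ≅ ker(∂_k) / im(∂_{k+1}) we obtain:

  H_0: rank C_0 − rank ∂_1 = 9 − 8 = 1, and the invariant factors of ∂_1 are all 1, so H_0 ≅ Z.
  H_1: rank ker ∂_1 − rank ∂_2 = (27 − 8) − 17 = 2, and the invariant factors of ∂_2 are all 1, so H_1 ≅ Z^2.
  H_2: rank ker ∂_2 − rank ∂_3 = (18 − 17) − 0 = 1, and there is no ∂_3, so H_2 ≅ Z.

(K is a triangulation of the torus T^2.)

H_0 = Z,  H_1 = Z^2,  H_2 = Z.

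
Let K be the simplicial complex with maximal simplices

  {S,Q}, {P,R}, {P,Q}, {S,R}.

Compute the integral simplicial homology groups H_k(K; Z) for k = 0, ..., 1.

Take the total order P < Q < R < S on the vertex set. Then K (dimension 1) consists of the simplices:

  0-simplices (4): P, Q, R, S
  1-simplices (4): PQ, PR, QS, RS

so the chain groups are C_0 ≅ Z^4, C_1 ≅ Z^4.

Boundary ∂_1: C_1 → C_0 is given by ∂[p,q] = [q] − [p].
This gives a 4×4 integer matrix of rank 3; reducing to Smith normal form yields diagonal entries (1,1,1).

From H_k ≅ ker(∂_k) / im(∂_{k+1}) we obtain:

  H_0: rank C_0 − rank ∂_1 = 4 − 3 = 1, and the invariant factors of ∂_1 are all 1, so H_0 ≅ Z.
  H_1: rank ker ∂_1 − rank ∂_2 = (4 − 3) − 0 = 1, and there is no ∂_2, so H_1 ≅ Z.

H_0 = Z,  H_1 = Z.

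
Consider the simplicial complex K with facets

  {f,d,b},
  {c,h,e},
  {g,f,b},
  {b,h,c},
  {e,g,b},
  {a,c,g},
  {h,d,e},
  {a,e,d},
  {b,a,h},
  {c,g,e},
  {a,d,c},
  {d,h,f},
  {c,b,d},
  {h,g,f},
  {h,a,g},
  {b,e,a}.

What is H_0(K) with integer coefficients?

H_0 ≅ Z.

K has 8 vertices, 24 edges, 16 triangles.
rank ∂_0 = 0, rank ∂_1 = 7 ⇒ b_0 = 8 − 0 − 7 = 1; all invariant factors of ∂_1 are 1 so no torsion. So H_0 ≅ Z.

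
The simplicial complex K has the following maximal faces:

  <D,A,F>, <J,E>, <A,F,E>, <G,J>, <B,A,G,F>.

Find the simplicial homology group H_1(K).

H_1 ≅ Z.

We work with the vertex ordering A < B < D < E < F < G < J. The simplices of K, each written with vertices in increasing order, are:

  0-simplices (7): A, B, D, E, F, G, J
  1-simplices (12): AB, AD, AE, AF, AG, BF, BG, DF, EF, EJ, FG, GJ
  2-simplices (6): ABF, ABG, ADF, AEF, AFG, BFG
  3-simplices (1): ABFG

so the chain groups are C_0 ≅ Z^7, C_1 ≅ Z^12, C_2 ≅ Z^6, C_3 ≅ Z^1.

Boundary ∂_1: C_1 → C_0 sends each edge [p,q] (with p < q) to q − p.
The 7×12 boundary matrix has rank 6 and Smith normal form diag(1,1,1,1,1,1).

Boundary ∂_2: C_2 → C_1 sends each 2-simplex [p,q,r] to [q,r] − [p,r] + [p,q]. For instance
  ∂AEF = EF − AF + AE,
  ∂BFG = FG − BG + BF.
The resulting 12×6 matrix has rank 5, and its Smith normal form has invariant factors (1,1,1,1,1).

Boundary ∂_3: C_3 → C_2 sends each 3-simplex σ to the alternating sum Σ_i (−1)^i (σ with its i-th vertex removed). For instance
  ∂ABFG = BFG − AFG + ABG − ABF.
This gives a 6×1 integer matrix of rank 1; reducing to Smith normal form yields diagonal entries (1).

From H_k ≅ ker(∂_k) / im(∂_{k+1}) we obtain:

  H_1: rank ker ∂_1 − rank ∂_2 = (12 − 6) − 5 = 1, and the invariant factors of ∂_2 are all 1, so H_1 = Z.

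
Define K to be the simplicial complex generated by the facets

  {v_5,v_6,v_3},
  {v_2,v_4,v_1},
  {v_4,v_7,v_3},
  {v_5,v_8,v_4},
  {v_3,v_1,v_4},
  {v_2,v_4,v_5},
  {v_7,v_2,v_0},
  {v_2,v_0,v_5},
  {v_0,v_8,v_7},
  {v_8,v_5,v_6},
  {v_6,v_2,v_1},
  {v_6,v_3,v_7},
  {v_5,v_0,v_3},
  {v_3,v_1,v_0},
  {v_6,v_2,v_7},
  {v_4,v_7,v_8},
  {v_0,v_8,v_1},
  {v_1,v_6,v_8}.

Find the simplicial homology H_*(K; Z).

Fix the vertex order v_0 < v_1 < v_2 < v_3 < v_4 < v_5 < v_6 < v_7 < v_8 and write every simplex with vertices in increasing order. Then dim K = 2 and the simplices of K are:

  0-simplices (9): [v_0], [v_1], [v_2], [v_3], [v_4], [v_5], [v_6], [v_7], [v_8]
  1-simplices (27): (27 of them)
  2-simplices (18): (18 of them)

Hence C_0 ≅ Z^9, C_1 ≅ Z^27, C_2 ≅ Z^18.

The boundary map ∂_1: C_1 → C_0 is given by ∂[p,q] = [q] − [p]. For instance
  ∂[v_1,v_8] = [v_8] − [v_1].
This gives a 9×27 integer matrix of rank 8; reducing to Smith normal form yields diagonal entries (1,1,1,1,1,1,1,1).

The boundary map ∂_2: C_2 → C_1 acts by ∂[p,q,r] = [q,r] − [p,r] + [p,q]. For instance
  ∂[v_0,v_2,v_5] = [v_2,v_5] − [v_0,v_5] + [v_0,v_2],
  ∂[v_2,v_4,v_5] = [v_4,v_5] − [v_2,v_5] + [v_2,v_4].
The 27×18 boundary matrix has rank 17 and Smith normal form diag(1,1,1,1,1,1,1,1,1,1,1,1,1,1,1,1,1).

From H_k ≅ ker(∂_k) / im(∂_{k+1}) we obtain:

  H_0: rank C_0 − rank ∂_1 = 9 − 8 = 1, and the invariant factors of ∂_1 are all 1, so H_0 = Z.
  H_1: rank ker ∂_1 − rank ∂_2 = (27 − 8) − 17 = 2, and the invariant factors of ∂_2 are all 1, so H_1 = Z^2.
  H_2: rank ker ∂_2 − rank ∂_3 = (18 − 17) − 0 = 1, and there is no ∂_3, so H_2 = Z.

As a check, the Euler characteristic is 9 − 27 + 18 = 0, which agrees with 1 − 2 + 1 = 0.

H_0 ≅ Z,  H_1 ≅ Z^2,  H_2 ≅ Z.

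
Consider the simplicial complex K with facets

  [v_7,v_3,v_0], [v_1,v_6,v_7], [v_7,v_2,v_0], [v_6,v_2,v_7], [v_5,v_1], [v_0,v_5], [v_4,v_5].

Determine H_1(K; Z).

Take the total order v_0 < v_1 < v_2 < v_3 < v_4 < v_5 < v_6 < v_7 on the vertex set. Then K (dimension 2) consists of the simplices:

  0-simplices (8): [v_0], [v_1], [v_2], [v_3], [v_4], [v_5], [v_6], [v_7]
  1-simplices (12): [v_0,v_2], [v_0,v_3], [v_0,v_5], [v_0,v_7], [v_1,v_5], [v_1,v_6], [v_1,v_7], [v_2,v_6], [v_2,v_7], [v_3,v_7], [v_4,v_5], [v_6,v_7]
  2-simplices (4): [v_0,v_2,v_7], [v_0,v_3,v_7], [v_1,v_6,v_7], [v_2,v_6,v_7]

giving chain groups C_0 ≅ Z^8, C_1 ≅ Z^12, C_2 ≅ Z^4.

The boundary map ∂_1: C_1 → C_0 is given by ∂[p,q] = [q] − [p].
The 8×12 boundary matrix has rank 7 and Smith normal form diag(1,1,1,1,1,1,1).

Boundary ∂_2: C_2 → C_1 acts by ∂[p,q,r] = [q,r] − [p,r] + [p,q]. For instance
  ∂[v_0,v_2,v_7] = [v_2,v_7] − [v_0,v_7] + [v_0,v_2],
  ∂[v_1,v_6,v_7] = [v_6,v_7] − [v_1,v_7] + [v_1,v_6].
The resulting 12×4 matrix has rank 4, and its Smith normal form has invariant factors (1,1,1,1).

Computing H_k = (kernel of ∂_k) / (image of ∂_{k+1}):

  H_1: rank ker ∂_1 − rank ∂_2 = (12 − 7) − 4 = 1, and the invariant factors of ∂_2 are all 1, so H_1 ≅ Z.

H_1 = Z.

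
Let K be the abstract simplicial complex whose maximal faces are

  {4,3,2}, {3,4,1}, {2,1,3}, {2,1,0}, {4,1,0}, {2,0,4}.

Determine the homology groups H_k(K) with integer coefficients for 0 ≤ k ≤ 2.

Order the vertices as 0 < 1 < 2 < 3 < 4. Listing each simplex with vertices in this order, K has dimension 2 with simplices:

  0-simplices (5): [0], [1], [2], [3], [4]
  1-simplices (9): [0,1], [0,2], [0,4], [1,2], [1,3], [1,4], [2,3], [2,4], [3,4]
  2-simplices (6): [0,1,2], [0,1,4], [0,2,4], [1,2,3], [1,3,4], [2,3,4]

giving chain groups C_0 ≅ Z^5, C_1 ≅ Z^9, C_2 ≅ Z^6.

∂_1: C_1 → C_0 maps an edge to its endpoints' difference, ∂[p,q] = q − p.
As a 5×9 matrix over Z this has rank 4, with invariant factors (1,1,1,1).

Boundary ∂_2: C_2 → C_1 acts by ∂[p,q,r] = [q,r] − [p,r] + [p,q]. For instance
  ∂[2,3,4] = [3,4] − [2,4] + [2,3],
  ∂[0,1,4] = [1,4] − [0,4] + [0,1].
As a 9×6 matrix over Z this has rank 5, with invariant factors (1,1,1,1,1).

Computing H_k = (kernel of ∂_k) / (image of ∂_{k+1}):

  H_0: rank C_0 − rank ∂_1 = 5 − 4 = 1, and the invariant factors of ∂_1 are all 1, so H_0 ≅ Z.
  H_1: rank ker ∂_1 − rank ∂_2 = (9 − 4) − 5 = 0, and the invariant factors of ∂_2 are all 1, so H_1 ≅ 0.
  H_2: rank ker ∂_2 − rank ∂_3 = (6 − 5) − 0 = 1, and there is no ∂_3, so H_2 ≅ Z.

H_0 = Z,  H_1 = 0,  H_2 = Z.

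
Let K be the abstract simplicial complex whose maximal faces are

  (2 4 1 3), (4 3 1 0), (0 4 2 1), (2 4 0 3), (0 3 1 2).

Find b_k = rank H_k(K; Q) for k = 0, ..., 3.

b_0 = 1, b_1 = 0, b_2 = 0, b_3 = 1.

Order the vertices as 0 < 1 < 2 < 3 < 4. Listing each simplex with vertices in this order, K has dimension 3 with simplices:

  0-simplices (5): [0], [1], [2], [3], [4]
  1-simplices (10): [0,1], [0,2], [0,3], [0,4], [1,2], [1,3], [1,4], [2,3], [2,4], [3,4]
  2-simplices (10): [0,1,2], [0,1,3], [0,1,4], [0,2,3], [0,2,4], [0,3,4], [1,2,3], [1,2,4], [1,3,4], [2,3,4]
  3-simplices (5): [0,1,2,3], [0,1,2,4], [0,1,3,4], [0,2,3,4], [1,2,3,4]

giving chain groups C_0 ≅ Z^5, C_1 ≅ Z^10, C_2 ≅ Z^10, C_3 ≅ Z^5.

The boundary map ∂_1: C_1 → C_0 maps an edge to its endpoints' difference, ∂[p,q] = q − p. For instance
  ∂[0,2] = [2] − [0].
As a 5×10 matrix over Z this has rank 4, with invariant factors (1,1,1,1).

∂_2: C_2 → C_1 acts by ∂[p,q,r] = [q,r] − [p,r] + [p,q]. For instance
  ∂[0,2,3] = [2,3] − [0,3] + [0,2],
  ∂[1,3,4] = [3,4] − [1,4] + [1,3].
This gives a 10×10 integer matrix of rank 6; reducing to Smith normal form yields diagonal entries (1,1,1,1,1,1).

∂_3: C_3 → C_2 sends each 3-simplex σ to the alternating sum Σ_i (−1)^i (σ with its i-th vertex removed). For instance
  ∂[0,1,2,4] = [1,2,4] − [0,2,4] + [0,1,4] − [0,1,2],
  ∂[0,2,3,4] = [2,3,4] − [0,3,4] + [0,2,4] − [0,2,3].
As a 10×5 matrix over Z this has rank 4, with invariant factors (1,1,1,1).

Computing H_k = (kernel of ∂_k) / (image of ∂_{k+1}):

  H_0: rank C_0 − rank ∂_1 = 5 − 4 = 1, and the invariant factors of ∂_1 are all 1, so H_0 ≅ Z.
  H_1: rank ker ∂_1 − rank ∂_2 = (10 − 4) − 6 = 0, and the invariant factors of ∂_2 are all 1, so H_1 ≅ 0.
  H_2: rank ker ∂_2 − rank ∂_3 = (10 − 6) − 4 = 0, and the invariant factors of ∂_3 are all 1, so H_2 ≅ 0.
  H_3: rank ker ∂_3 − rank ∂_4 = (5 − 4) − 0 = 1, and there is no ∂_4, so H_3 ≅ Z.

(K is a triangulation of the 3-sphere S^3.)

Hence the Betti numbers are b_0 = 1, b_1 = 0, b_2 = 0, b_3 = 1.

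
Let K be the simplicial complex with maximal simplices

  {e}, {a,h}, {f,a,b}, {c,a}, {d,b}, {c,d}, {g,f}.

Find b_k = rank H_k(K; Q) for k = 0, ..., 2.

b_0 = 2, b_1 = 1, b_2 = 0.

We work with the vertex ordering a < b < c < d < e < f < g < h. The simplices of K, each written with vertices in increasing order, are:

  0-simplices (8): a, b, c, d, e, f, g, h
  1-simplices (8): ab, ac, af, ah, bd, bf, cd, fg
  2-simplices (1): abf

so the chain groups are C_0 ≅ Z^8, C_1 ≅ Z^8, C_2 ≅ Z^1.

The boundary map ∂_1: C_1 → C_0 maps an edge to its endpoints' difference, ∂[p,q] = q − p. For instance
  ∂bf = f − b.
As a 8×8 matrix over Z this has rank 6, with invariant factors (1,1,1,1,1,1).

∂_2: C_2 → C_1 acts by ∂[p,q,r] = [q,r] − [p,r] + [p,q]. For instance
  ∂abf = bf − af + ab.
The 8×1 boundary matrix has rank 1 and Smith normal form diag(1).

Reading off H_k = ker ∂_k / im ∂_{k+1}:

  H_0: rank C_0 − rank ∂_1 = 8 − 6 = 2, and the invariant factors of ∂_1 are all 1, so H_0 = Z^2.
  H_1: rank ker ∂_1 − rank ∂_2 = (8 − 6) − 1 = 1, and the invariant factors of ∂_2 are all 1, so H_1 = Z.
  H_2: rank ker ∂_2 − rank ∂_3 = (1 − 1) − 0 = 0, and there is no ∂_3, so H_2 = 0.

As a check, the Euler characteristic is 8 − 8 + 1 = 1, which agrees with 2 − 1 + 0 = 1.

Hence the Betti numbers are b_0 = 2, b_1 = 1, b_2 = 0.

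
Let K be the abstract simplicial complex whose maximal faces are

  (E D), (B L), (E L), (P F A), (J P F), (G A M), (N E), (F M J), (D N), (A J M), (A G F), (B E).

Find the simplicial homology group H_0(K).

Take the total order A < B < D < E < F < G < J < L < M < N < P on the vertex set. Then K (dimension 2) consists of the simplices:

  0-simplices (11): A, B, D, E, F, G, J, L, M, N, P
  1-simplices (18): AF, AG, AJ, AM, AP, BE, BL, DE, DN, EL, EN, FG, FJ, FM, FP, GM, JM, JP
  2-simplices (6): AFG, AFP, AGM, AJM, FJM, FJP

giving chain groups C_0 ≅ Z^11, C_1 ≅ Z^18, C_2 ≅ Z^6.

Boundary ∂_1: C_1 → C_0 sends each edge [p,q] (with p < q) to q − p.
As a 11×18 matrix over Z this has rank 9, with invariant factors (1,1,1,1,1,1,1,1,1).

The boundary map ∂_2: C_2 → C_1 maps a triangle to the signed sum of its edges. For instance
  ∂AFG = FG − AG + AF,
  ∂AJM = JM − AM + AJ.
This gives a 18×6 integer matrix of rank 6; reducing to Smith normal form yields diagonal entries (1,1,1,1,1,1).

From H_k ≅ ker(∂_k) / im(∂_{k+1}) we obtain:

  H_0: rank C_0 − rank ∂_1 = 11 − 9 = 2, and the invariant factors of ∂_1 are all 1, so H_0 = Z^2.

(K is a triangulation of the disjoint union of the cylinder S^1 x I and a wedge of 2 circles.)

H_0 ≅ Z^2.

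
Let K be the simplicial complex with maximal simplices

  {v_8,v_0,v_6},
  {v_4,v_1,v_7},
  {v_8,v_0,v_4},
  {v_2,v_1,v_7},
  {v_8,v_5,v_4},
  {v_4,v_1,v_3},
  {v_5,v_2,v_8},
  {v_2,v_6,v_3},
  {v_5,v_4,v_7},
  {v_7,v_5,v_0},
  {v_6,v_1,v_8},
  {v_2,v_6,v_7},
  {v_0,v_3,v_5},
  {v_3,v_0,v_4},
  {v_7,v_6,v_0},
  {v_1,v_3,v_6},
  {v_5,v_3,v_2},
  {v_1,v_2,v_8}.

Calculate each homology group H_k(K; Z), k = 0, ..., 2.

Order the vertices as v_0 < v_1 < v_2 < v_3 < v_4 < v_5 < v_6 < v_7 < v_8. Listing each simplex with vertices in this order, K has dimension 2 with simplices:

  0-simplices (9): [v_0], [v_1], [v_2], [v_3], [v_4], [v_5], [v_6], [v_7], [v_8]
  1-simplices (27): (27 of them)
  2-simplices (18): (18 of them)

so the chain groups are C_0 ≅ Z^9, C_1 ≅ Z^27, C_2 ≅ Z^18.

The boundary map ∂_1: C_1 → C_0 is given by ∂[p,q] = [q] − [p].
As a 9×27 matrix over Z this has rank 8, with invariant factors (1,1,1,1,1,1,1,1).

∂_2: C_2 → C_1 acts by ∂[p,q,r] = [q,r] − [p,r] + [p,q]. For instance
  ∂[v_0,v_3,v_4] = [v_3,v_4] − [v_0,v_4] + [v_0,v_3],
  ∂[v_0,v_6,v_7] = [v_6,v_7] − [v_0,v_7] + [v_0,v_6].
The 27×18 boundary matrix has rank 18 and Smith normal form diag(1,1,1,1,1,1,1,1,1,1,1,1,1,1,1,1,1,2).

Computing H_k = (kernel of ∂_k) / (image of ∂_{k+1}):

  H_0: rank C_0 − rank ∂_1 = 9 − 8 = 1, and the invariant factors of ∂_1 are all 1, so H_0 ≅ Z.
  H_1: rank ker ∂_1 − rank ∂_2 = (27 − 8) − 18 = 1, and ∂_2 has invariant factor 2 > 1, so H_1 ≅ Z ⊕ Z_2.
  H_2: rank ker ∂_2 − rank ∂_3 = (18 − 18) − 0 = 0, and there is no ∂_3, so H_2 ≅ 0.

H_0 ≅ Z,  H_1 ≅ Z ⊕ Z_2,  H_2 = 0.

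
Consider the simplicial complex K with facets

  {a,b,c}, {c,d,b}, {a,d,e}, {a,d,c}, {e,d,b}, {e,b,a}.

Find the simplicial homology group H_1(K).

K has 5 vertices, 9 edges, 6 triangles.
rank ∂_1 = 4, rank ∂_2 = 5 ⇒ b_1 = 9 − 4 − 5 = 0; all invariant factors of ∂_2 are 1 so no torsion. So H_1 ≅ 0.

H_1 = 0.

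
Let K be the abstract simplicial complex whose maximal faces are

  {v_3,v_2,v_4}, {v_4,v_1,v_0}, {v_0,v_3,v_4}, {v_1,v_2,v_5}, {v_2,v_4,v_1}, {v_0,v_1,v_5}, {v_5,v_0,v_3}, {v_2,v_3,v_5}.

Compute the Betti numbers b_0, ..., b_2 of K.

K has 6 vertices, 12 edges, 8 triangles.
rank ∂_0 = 0, rank ∂_1 = 5 ⇒ b_0 = 6 − 0 − 5 = 1; all invariant factors of ∂_1 are 1 so no torsion. So H_0 ≅ Z.
rank ∂_1 = 5, rank ∂_2 = 7 ⇒ b_1 = 12 − 5 − 7 = 0; all invariant factors of ∂_2 are 1 so no torsion. So H_1 ≅ 0.
rank ∂_2 = 7, rank ∂_3 = 0 ⇒ b_2 = 8 − 7 − 0 = 1. So H_2 ≅ Z.

b_0 = 1, b_1 = 0, b_2 = 1.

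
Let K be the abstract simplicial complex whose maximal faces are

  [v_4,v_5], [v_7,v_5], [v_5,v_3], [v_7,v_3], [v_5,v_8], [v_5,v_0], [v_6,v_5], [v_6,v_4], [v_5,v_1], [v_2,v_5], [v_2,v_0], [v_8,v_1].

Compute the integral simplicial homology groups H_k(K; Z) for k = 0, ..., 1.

H_0 = Z,  H_1 = Z^4.

Fix the vertex order v_0 < v_1 < v_2 < v_3 < v_4 < v_5 < v_6 < v_7 < v_8 and write every simplex with vertices in increasing order. Then dim K = 1 and the simplices of K are:

  0-simplices (9): [v_0], [v_1], [v_2], [v_3], [v_4], [v_5], [v_6], [v_7], [v_8]
  1-simplices (12): [v_0,v_2], [v_0,v_5], [v_1,v_5], [v_1,v_8], [v_2,v_5], [v_3,v_5], [v_3,v_7], [v_4,v_5], [v_4,v_6], [v_5,v_6], [v_5,v_7], [v_5,v_8]

giving chain groups C_0 ≅ Z^9, C_1 ≅ Z^12.

Boundary ∂_1: C_1 → C_0 maps an edge to its endpoints' difference, ∂[p,q] = q − p. For instance
  ∂[v_1,v_8] = [v_8] − [v_1].
The resulting 9×12 matrix has rank 8, and its Smith normal form has invariant factors (1,1,1,1,1,1,1,1).

Reading off H_k = ker ∂_k / im ∂_{k+1}:

  H_0: rank C_0 − rank ∂_1 = 9 − 8 = 1, and the invariant factors of ∂_1 are all 1, so H_0 ≅ Z.
  H_1: rank ker ∂_1 − rank ∂_2 = (12 − 8) − 0 = 4, and there is no ∂_2, so H_1 ≅ Z^4.

(K is a triangulation of a wedge of 4 circles.)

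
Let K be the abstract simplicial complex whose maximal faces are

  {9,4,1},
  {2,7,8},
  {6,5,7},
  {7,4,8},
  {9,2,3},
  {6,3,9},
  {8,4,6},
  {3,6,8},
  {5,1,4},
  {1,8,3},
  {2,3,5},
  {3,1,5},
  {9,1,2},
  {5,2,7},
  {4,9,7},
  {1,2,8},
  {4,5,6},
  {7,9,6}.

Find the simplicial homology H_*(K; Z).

H_0 = Z,  H_1 = Z ⊕ Z/2Z,  H_2 = 0.

We work with the vertex ordering 1 < 2 < 3 < 4 < 5 < 6 < 7 < 8 < 9. The simplices of K, each written with vertices in increasing order, are:

  0-simplices (9): [1], [2], [3], [4], [5], [6], [7], [8], [9]
  1-simplices (27): (27 of them)
  2-simplices (18): [1,2,8], [1,2,9], [1,3,5], [1,3,8], [1,4,5], [1,4,9], [2,3,5], [2,3,9], [2,5,7], [2,7,8], [3,6,8], [3,6,9], [4,5,6], [4,6,8], [4,7,8], [4,7,9], [5,6,7], [6,7,9]

Hence C_0 ≅ Z^9, C_1 ≅ Z^27, C_2 ≅ Z^18.

∂_1: C_1 → C_0 is given by ∂[p,q] = [q] − [p]. For instance
  ∂[1,5] = [5] − [1].
The 9×27 boundary matrix has rank 8 and Smith normal form diag(1,1,1,1,1,1,1,1).

The boundary map ∂_2: C_2 → C_1 maps a triangle to the signed sum of its edges. For instance
  ∂[5,6,7] = [6,7] − [5,7] + [5,6],
  ∂[2,5,7] = [5,7] − [2,7] + [2,5].
This gives a 27×18 integer matrix of rank 18; reducing to Smith normal form yields diagonal entries (1,1,1,1,1,1,1,1,1,1,1,1,1,1,1,1,1,2).

Reading off H_k = ker ∂_k / im ∂_{k+1}:

  H_0: rank C_0 − rank ∂_1 = 9 − 8 = 1, and the invariant factors of ∂_1 are all 1, so H_0 ≅ Z.
  H_1: rank ker ∂_1 − rank ∂_2 = (27 − 8) − 18 = 1, and ∂_2 has invariant factor 2 > 1, so H_1 ≅ Z ⊕ Z/2Z.
  H_2: rank ker ∂_2 − rank ∂_3 = (18 − 18) − 0 = 0, and there is no ∂_3, so H_2 ≅ 0.

As a check, the Euler characteristic is 9 − 27 + 18 = 0, which agrees with 1 − 1 + 0 = 0.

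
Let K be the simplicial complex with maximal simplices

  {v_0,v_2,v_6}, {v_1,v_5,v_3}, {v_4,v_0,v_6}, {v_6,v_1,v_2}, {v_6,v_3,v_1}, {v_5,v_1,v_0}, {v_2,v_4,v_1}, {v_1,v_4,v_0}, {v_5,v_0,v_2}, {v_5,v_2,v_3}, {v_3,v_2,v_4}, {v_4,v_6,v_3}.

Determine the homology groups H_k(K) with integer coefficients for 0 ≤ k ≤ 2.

Take the total order v_0 < v_1 < v_2 < v_3 < v_4 < v_5 < v_6 on the vertex set. Then K (dimension 2) consists of the simplices:

  0-simplices (7): [v_0], [v_1], [v_2], [v_3], [v_4], [v_5], [v_6]
  1-simplices (18): (18 of them)
  2-simplices (12): (12 of them)

so the chain groups are C_0 ≅ Z^7, C_1 ≅ Z^18, C_2 ≅ Z^12.

∂_1: C_1 → C_0 is given by ∂[p,q] = [q] − [p]. For instance
  ∂[v_0,v_4] = [v_4] − [v_0].
As a 7×18 matrix over Z this has rank 6, with invariant factors (1,1,1,1,1,1).

Boundary ∂_2: C_2 → C_1 sends each 2-simplex [p,q,r] to [q,r] − [p,r] + [p,q]. For instance
  ∂[v_1,v_3,v_5] = [v_3,v_5] − [v_1,v_5] + [v_1,v_3],
  ∂[v_2,v_3,v_4] = [v_3,v_4] − [v_2,v_4] + [v_2,v_3].
This gives a 18×12 integer matrix of rank 12; reducing to Smith normal form yields diagonal entries (1,1,1,1,1,1,1,1,1,1,1,2).

Computing H_k = (kernel of ∂_k) / (image of ∂_{k+1}):

  H_0: rank C_0 − rank ∂_1 = 7 − 6 = 1, and the invariant factors of ∂_1 are all 1, so H_0 ≅ Z.
  H_1: rank ker ∂_1 − rank ∂_2 = (18 − 6) − 12 = 0, and ∂_2 has invariant factor 2 > 1, so H_1 ≅ Z/2.
  H_2: rank ker ∂_2 − rank ∂_3 = (12 − 12) − 0 = 0, and there is no ∂_3, so H_2 ≅ 0.

(K is a triangulation of the real projective plane RP^2.)

H_0 ≅ Z,  H_1 ≅ Z/2,  H_2 = 0.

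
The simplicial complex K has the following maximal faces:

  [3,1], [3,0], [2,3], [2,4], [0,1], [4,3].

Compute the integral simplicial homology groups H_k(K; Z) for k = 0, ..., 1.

Fix the vertex order 0 < 1 < 2 < 3 < 4 and write every simplex with vertices in increasing order. Then dim K = 1 and the simplices of K are:

  0-simplices (5): [0], [1], [2], [3], [4]
  1-simplices (6): [0,1], [0,3], [1,3], [2,3], [2,4], [3,4]

giving chain groups C_0 ≅ Z^5, C_1 ≅ Z^6.

Boundary ∂_1: C_1 → C_0 is given by ∂[p,q] = [q] − [p].
The 5×6 boundary matrix has rank 4 and Smith normal form diag(1,1,1,1).

Now H_k = ker ∂_k / im ∂_{k+1}, so:

  H_0: rank C_0 − rank ∂_1 = 5 − 4 = 1, and the invariant factors of ∂_1 are all 1, so H_0 ≅ Z.
  H_1: rank ker ∂_1 − rank ∂_2 = (6 − 4) − 0 = 2, and there is no ∂_2, so H_1 ≅ Z^2.

As a check, the Euler characteristic is 5 − 6 = -1, which agrees with 1 − 2 = -1.

H_0 ≅ Z,  H_1 ≅ Z^2.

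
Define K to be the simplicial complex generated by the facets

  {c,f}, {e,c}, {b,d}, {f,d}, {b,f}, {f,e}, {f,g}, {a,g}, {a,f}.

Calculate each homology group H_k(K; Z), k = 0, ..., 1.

Take the total order a < b < c < d < e < f < g on the vertex set. Then K (dimension 1) consists of the simplices:

  0-simplices (7): a, b, c, d, e, f, g
  1-simplices (9): af, ag, bd, bf, ce, cf, df, ef, fg

Hence C_0 ≅ Z^7, C_1 ≅ Z^9.

∂_1: C_1 → C_0 is given by ∂[p,q] = [q] − [p].
This gives a 7×9 integer matrix of rank 6; reducing to Smith normal form yields diagonal entries (1,1,1,1,1,1).

Now H_k = ker ∂_k / im ∂_{k+1}, so:

  H_0: rank C_0 − rank ∂_1 = 7 − 6 = 1, and the invariant factors of ∂_1 are all 1, so H_0 = Z.
  H_1: rank ker ∂_1 − rank ∂_2 = (9 − 6) − 0 = 3, and there is no ∂_2, so H_1 = Z^3.

H_0 = Z,  H_1 = Z^3.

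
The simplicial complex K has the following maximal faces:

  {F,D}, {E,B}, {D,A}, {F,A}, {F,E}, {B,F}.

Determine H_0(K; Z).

Order the vertices as A < B < D < E < F. Listing each simplex with vertices in this order, K has dimension 1 with simplices:

  0-simplices (5): A, B, D, E, F
  1-simplices (6): AD, AF, BE, BF, DF, EF

Hence C_0 ≅ Z^5, C_1 ≅ Z^6.

The boundary map ∂_1: C_1 → C_0 is given by ∂[p,q] = [q] − [p]. For instance
  ∂AD = D − A.
The 5×6 boundary matrix has rank 4 and Smith normal form diag(1,1,1,1).

Reading off H_k = ker ∂_k / im ∂_{k+1}:

  H_0: rank C_0 − rank ∂_1 = 5 − 4 = 1, and the invariant factors of ∂_1 are all 1, so H_0 ≅ Z.

(K is a triangulation of a wedge of 2 circles.)

H_0 = Z.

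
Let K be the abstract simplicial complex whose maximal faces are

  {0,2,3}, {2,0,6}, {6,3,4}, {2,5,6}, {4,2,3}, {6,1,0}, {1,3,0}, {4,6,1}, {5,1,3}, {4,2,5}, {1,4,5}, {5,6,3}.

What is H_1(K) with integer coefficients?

Order the vertices as 0 < 1 < 2 < 3 < 4 < 5 < 6. Listing each simplex with vertices in this order, K has dimension 2 with simplices:

  0-simplices (7): [0], [1], [2], [3], [4], [5], [6]
  1-simplices (18): [0,1], [0,2], [0,3], [0,6], [1,3], [1,4], [1,5], [1,6], [2,3], [2,4], [2,5], [2,6], [3,4], [3,5], [3,6], [4,5], [4,6], [5,6]
  2-simplices (12): [0,1,3], [0,1,6], [0,2,3], [0,2,6], [1,3,5], [1,4,5], [1,4,6], [2,3,4], [2,4,5], [2,5,6], [3,4,6], [3,5,6]

giving chain groups C_0 ≅ Z^7, C_1 ≅ Z^18, C_2 ≅ Z^12.

Boundary ∂_1: C_1 → C_0 maps an edge to its endpoints' difference, ∂[p,q] = q − p.
The resulting 7×18 matrix has rank 6, and its Smith normal form has invariant factors (1,1,1,1,1,1).

∂_2: C_2 → C_1 maps a triangle to the signed sum of its edges. For instance
  ∂[3,5,6] = [5,6] − [3,6] + [3,5],
  ∂[0,1,6] = [1,6] − [0,6] + [0,1].
The resulting 18×12 matrix has rank 12, and its Smith normal form has invariant factors (1,1,1,1,1,1,1,1,1,1,1,2).

Reading off H_k = ker ∂_k / im ∂_{k+1}:

  H_1: rank ker ∂_1 − rank ∂_2 = (18 − 6) − 12 = 0, and ∂_2 has invariant factor 2 > 1, so H_1 = Z_2.

H_1 ≅ Z_2.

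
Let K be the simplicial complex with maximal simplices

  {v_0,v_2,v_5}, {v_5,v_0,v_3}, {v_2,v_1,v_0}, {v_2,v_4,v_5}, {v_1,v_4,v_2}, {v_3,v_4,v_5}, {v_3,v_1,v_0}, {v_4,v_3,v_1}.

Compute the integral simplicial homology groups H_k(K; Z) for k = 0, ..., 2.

H_0 = Z,  H_1 = 0,  H_2 = Z.

Order the vertices as v_0 < v_1 < v_2 < v_3 < v_4 < v_5. Listing each simplex with vertices in this order, K has dimension 2 with simplices:

  0-simplices (6): [v_0], [v_1], [v_2], [v_3], [v_4], [v_5]
  1-simplices (12): [v_0,v_1], [v_0,v_2], [v_0,v_3], [v_0,v_5], [v_1,v_2], [v_1,v_3], [v_1,v_4], [v_2,v_4], [v_2,v_5], [v_3,v_4], [v_3,v_5], [v_4,v_5]
  2-simplices (8): [v_0,v_1,v_2], [v_0,v_1,v_3], [v_0,v_2,v_5], [v_0,v_3,v_5], [v_1,v_2,v_4], [v_1,v_3,v_4], [v_2,v_4,v_5], [v_3,v_4,v_5]

so the chain groups are C_0 ≅ Z^6, C_1 ≅ Z^12, C_2 ≅ Z^8.

The boundary map ∂_1: C_1 → C_0 maps an edge to its endpoints' difference, ∂[p,q] = q − p.
As a 6×12 matrix over Z this has rank 5, with invariant factors (1,1,1,1,1).

The boundary map ∂_2: C_2 → C_1 sends each 2-simplex [p,q,r] to [q,r] − [p,r] + [p,q]. For instance
  ∂[v_0,v_3,v_5] = [v_3,v_5] − [v_0,v_5] + [v_0,v_3],
  ∂[v_0,v_1,v_3] = [v_1,v_3] − [v_0,v_3] + [v_0,v_1].
The resulting 12×8 matrix has rank 7, and its Smith normal form has invariant factors (1,1,1,1,1,1,1).

Reading off H_k = ker ∂_k / im ∂_{k+1}:

  H_0: rank C_0 − rank ∂_1 = 6 − 5 = 1, and the invariant factors of ∂_1 are all 1, so H_0 = Z.
  H_1: rank ker ∂_1 − rank ∂_2 = (12 − 5) − 7 = 0, and the invariant factors of ∂_2 are all 1, so H_1 = 0.
  H_2: rank ker ∂_2 − rank ∂_3 = (8 − 7) − 0 = 1, and there is no ∂_3, so H_2 = Z.

(K is a triangulation of the 2-sphere S^2.)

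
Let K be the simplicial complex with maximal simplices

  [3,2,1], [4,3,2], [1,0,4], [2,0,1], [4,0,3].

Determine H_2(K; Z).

Take the total order 0 < 1 < 2 < 3 < 4 on the vertex set. Then K (dimension 2) consists of the simplices:

  0-simplices (5): [0], [1], [2], [3], [4]
  1-simplices (10): [0,1], [0,2], [0,3], [0,4], [1,2], [1,3], [1,4], [2,3], [2,4], [3,4]
  2-simplices (5): [0,1,2], [0,1,4], [0,3,4], [1,2,3], [2,3,4]

so the chain groups are C_0 ≅ Z^5, C_1 ≅ Z^10, C_2 ≅ Z^5.

The boundary map ∂_1: C_1 → C_0 maps an edge to its endpoints' difference, ∂[p,q] = q − p.
The 5×10 boundary matrix has rank 4 and Smith normal form diag(1,1,1,1).

Boundary ∂_2: C_2 → C_1 acts by ∂[p,q,r] = [q,r] − [p,r] + [p,q]. For instance
  ∂[0,1,2] = [1,2] − [0,2] + [0,1],
  ∂[0,3,4] = [3,4] − [0,4] + [0,3].
The 10×5 boundary matrix has rank 5 and Smith normal form diag(1,1,1,1,1).

From H_k ≅ ker(∂_k) / im(∂_{k+1}) we obtain:

  H_2: rank ker ∂_2 − rank ∂_3 = (5 − 5) − 0 = 0, and there is no ∂_3, so H_2 = 0.

H_2 = 0.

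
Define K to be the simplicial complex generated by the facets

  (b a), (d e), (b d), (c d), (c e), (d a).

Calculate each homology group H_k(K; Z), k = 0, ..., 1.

Take the total order a < b < c < d < e on the vertex set. Then K (dimension 1) consists of the simplices:

  0-simplices (5): a, b, c, d, e
  1-simplices (6): ab, ad, bd, cd, ce, de

so the chain groups are C_0 ≅ Z^5, C_1 ≅ Z^6.

The boundary map ∂_1: C_1 → C_0 sends each edge [p,q] (with p < q) to q − p. For instance
  ∂ab = b − a.
The resulting 5×6 matrix has rank 4, and its Smith normal form has invariant factors (1,1,1,1).

Reading off H_k = ker ∂_k / im ∂_{k+1}:

  H_0: rank C_0 − rank ∂_1 = 5 − 4 = 1, and the invariant factors of ∂_1 are all 1, so H_0 ≅ Z.
  H_1: rank ker ∂_1 − rank ∂_2 = (6 − 4) − 0 = 2, and there is no ∂_2, so H_1 ≅ Z^2.

As a check, the Euler characteristic is 5 − 6 = -1, which agrees with 1 − 2 = -1.

H_0 ≅ Z,  H_1 ≅ Z^2.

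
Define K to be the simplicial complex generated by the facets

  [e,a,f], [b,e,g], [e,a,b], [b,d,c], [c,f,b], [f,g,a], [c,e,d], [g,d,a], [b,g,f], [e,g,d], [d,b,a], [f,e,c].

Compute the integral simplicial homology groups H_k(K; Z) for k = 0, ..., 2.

Fix the vertex order a < b < c < d < e < f < g and write every simplex with vertices in increasing order. Then dim K = 2 and the simplices of K are:

  0-simplices (7): a, b, c, d, e, f, g
  1-simplices (18): ab, ad, ae, af, ag, bc, bd, be, bf, bg, cd, ce, cf, de, dg, ef, eg, fg
  2-simplices (12): abd, abe, adg, aef, afg, bcd, bcf, beg, bfg, cde, cef, deg

so the chain groups are C_0 ≅ Z^7, C_1 ≅ Z^18, C_2 ≅ Z^12.

The boundary map ∂_1: C_1 → C_0 maps an edge to its endpoints' difference, ∂[p,q] = q − p. For instance
  ∂dg = g − d.
The resulting 7×18 matrix has rank 6, and its Smith normal form has invariant factors (1,1,1,1,1,1).

Boundary ∂_2: C_2 → C_1 acts by ∂[p,q,r] = [q,r] − [p,r] + [p,q]. For instance
  ∂abe = be − ae + ab,
  ∂afg = fg − ag + af.
This gives a 18×12 integer matrix of rank 12; reducing to Smith normal form yields diagonal entries (1,1,1,1,1,1,1,1,1,1,1,2).

Now H_k = ker ∂_k / im ∂_{k+1}, so:

  H_0: rank C_0 − rank ∂_1 = 7 − 6 = 1, and the invariant factors of ∂_1 are all 1, so H_0 = Z.
  H_1: rank ker ∂_1 − rank ∂_2 = (18 − 6) − 12 = 0, and ∂_2 has invariant factor 2 > 1, so H_1 = Z/2.
  H_2: rank ker ∂_2 − rank ∂_3 = (12 − 12) − 0 = 0, and there is no ∂_3, so H_2 = 0.

H_0 = Z,  H_1 = Z/2,  H_2 = 0.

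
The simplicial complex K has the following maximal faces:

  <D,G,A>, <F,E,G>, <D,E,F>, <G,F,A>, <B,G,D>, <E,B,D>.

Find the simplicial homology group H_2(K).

H_2 ≅ 0.

Order the vertices as A < B < D < E < F < G. Listing each simplex with vertices in this order, K has dimension 2 with simplices:

  0-simplices (6): A, B, D, E, F, G
  1-simplices (12): AD, AF, AG, BD, BE, BG, DE, DF, DG, EF, EG, FG
  2-simplices (6): ADG, AFG, BDE, BDG, DEF, EFG

Hence C_0 ≅ Z^6, C_1 ≅ Z^12, C_2 ≅ Z^6.

The boundary map ∂_1: C_1 → C_0 maps an edge to its endpoints' difference, ∂[p,q] = q − p. For instance
  ∂AG = G − A.
As a 6×12 matrix over Z this has rank 5, with invariant factors (1,1,1,1,1).

The boundary map ∂_2: C_2 → C_1 sends each 2-simplex [p,q,r] to [q,r] − [p,r] + [p,q]. For instance
  ∂EFG = FG − EG + EF,
  ∂BDE = DE − BE + BD.
As a 12×6 matrix over Z this has rank 6, with invariant factors (1,1,1,1,1,1).

Computing H_k = (kernel of ∂_k) / (image of ∂_{k+1}):

  H_2: rank ker ∂_2 − rank ∂_3 = (6 − 6) − 0 = 0, and there is no ∂_3, so H_2 ≅ 0.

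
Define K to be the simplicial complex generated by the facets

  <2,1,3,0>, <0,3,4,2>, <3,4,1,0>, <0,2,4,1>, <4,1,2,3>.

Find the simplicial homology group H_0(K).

H_0 ≅ Z.

Order the vertices as 0 < 1 < 2 < 3 < 4. Listing each simplex with vertices in this order, K has dimension 3 with simplices:

  0-simplices (5): [0], [1], [2], [3], [4]
  1-simplices (10): [0,1], [0,2], [0,3], [0,4], [1,2], [1,3], [1,4], [2,3], [2,4], [3,4]
  2-simplices (10): [0,1,2], [0,1,3], [0,1,4], [0,2,3], [0,2,4], [0,3,4], [1,2,3], [1,2,4], [1,3,4], [2,3,4]
  3-simplices (5): [0,1,2,3], [0,1,2,4], [0,1,3,4], [0,2,3,4], [1,2,3,4]

Hence C_0 ≅ Z^5, C_1 ≅ Z^10, C_2 ≅ Z^10, C_3 ≅ Z^5.

The boundary map ∂_1: C_1 → C_0 sends each edge [p,q] (with p < q) to q − p. For instance
  ∂[0,1] = [1] − [0].
The resulting 5×10 matrix has rank 4, and its Smith normal form has invariant factors (1,1,1,1).

The boundary map ∂_2: C_2 → C_1 sends each 2-simplex [p,q,r] to [q,r] − [p,r] + [p,q]. For instance
  ∂[1,2,3] = [2,3] − [1,3] + [1,2],
  ∂[0,2,4] = [2,4] − [0,4] + [0,2].
The 10×10 boundary matrix has rank 6 and Smith normal form diag(1,1,1,1,1,1).

∂_3: C_3 → C_2 sends each 3-simplex σ to the alternating sum Σ_i (−1)^i (σ with its i-th vertex removed). For instance
  ∂[1,2,3,4] = [2,3,4] − [1,3,4] + [1,2,4] − [1,2,3],
  ∂[0,2,3,4] = [2,3,4] − [0,3,4] + [0,2,4] − [0,2,3].
As a 10×5 matrix over Z this has rank 4, with invariant factors (1,1,1,1).

Reading off H_k = ker ∂_k / im ∂_{k+1}:

  H_0: rank C_0 − rank ∂_1 = 5 − 4 = 1, and the invariant factors of ∂_1 are all 1, so H_0 ≅ Z.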